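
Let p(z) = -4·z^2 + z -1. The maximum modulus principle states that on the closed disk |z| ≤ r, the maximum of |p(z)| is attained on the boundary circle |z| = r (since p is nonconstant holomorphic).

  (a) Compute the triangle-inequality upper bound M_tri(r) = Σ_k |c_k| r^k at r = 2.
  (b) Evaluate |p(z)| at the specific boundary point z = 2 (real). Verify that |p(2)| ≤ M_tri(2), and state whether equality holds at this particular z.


Coefficients: c_0 = -1, c_1 = 1, c_2 = -4. Radius r = 2.
Part (a). Triangle bound: M_tri(r) = Σ_k |c_k| r^k
  = |-1|·2^0 + |1|·2^1 + |-4|·2^2
  = 1 + 2 + 16 = 19.
This bounds M(r) := max_{|z|=r} |p(z)| from above; equality holds iff all terms c_k z^k can be made to align in phase at a single z on |z|=r.
Part (b). At z = 2 (real, on the circle |z| = r):
  p(2) = (-1)·2^0 + (1)·2^1 + (-4)·2^2 = -15.
  |p(2)| = 15.
Check: |p(2)| = 15 ≤ 19 = M_tri(2). ✓ Equality does not hold at z = 2 (the coefficients have mixed signs, so the terms do not all align in phase there).

M_tri(2) = 19; |p(2)| = 15; equality at z=2: no.


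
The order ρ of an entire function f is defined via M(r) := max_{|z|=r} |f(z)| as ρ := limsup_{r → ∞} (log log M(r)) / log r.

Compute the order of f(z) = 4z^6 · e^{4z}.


M(r) = max_{|z|=r} |4|·|z|^6·|e^{4z}| = 4·r^6 · e^{4r^1} (the factors attain their maxima compatibly on |z|=r). Then log M(r) = log 4 + 6·log r + 4r^1, dominated by the last term, so log log M(r) ~ 1·log r. The polynomial factor 4z^6 contributes only a log r term and does not affect the order. ρ = 1.
Therefore ρ = 1.

Order ρ = 1.


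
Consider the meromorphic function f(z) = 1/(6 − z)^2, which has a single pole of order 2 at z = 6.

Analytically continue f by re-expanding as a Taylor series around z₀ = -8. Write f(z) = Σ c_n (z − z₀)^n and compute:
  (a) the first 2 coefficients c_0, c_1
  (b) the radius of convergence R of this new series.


Let w = z − z₀, so z = z₀ + w.
Then 6 − z = 6 − (z₀ + w) = (6 − z₀) − w = 14 − w.
f(z) = 1/(14 − w)^2 = (1/(14)^2) · (1 − w/(14))^{−2}.
By the binomial series (1−u)^{−2} = Σ_{n≥0} C(n+1, 1) u^n for |u|<1, with u = w/(14):
  c_n = C(n+1, 1) / (14)^(n+2).
  c_0 = 1/(14)^2 = 1/196.
  c_1 = 2/(14)^3 = 1/1372.
The series is valid for |w/d| < 1, i.e. |z − z₀| < |d|.
Radius of convergence: R = |6 − z₀| = |14| = 14 (distance from z₀ to the singularity z = 6).

c_0 = 1/196, c_1 = 1/1372; R = 14.


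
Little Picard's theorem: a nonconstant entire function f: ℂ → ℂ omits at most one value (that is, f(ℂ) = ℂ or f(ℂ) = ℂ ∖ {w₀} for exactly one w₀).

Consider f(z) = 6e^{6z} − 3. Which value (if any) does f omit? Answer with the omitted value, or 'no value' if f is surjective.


Little Picard bounds the complement of f(ℂ) to at most one point.
e^{6z} is never zero on ℂ, so 6·e^{6z} takes every value in ℂ ∖ {0}. Adding -3 shifts the range to ℂ ∖ {-3}. Thus f omits exactly the value -3.

Omitted value: -3.


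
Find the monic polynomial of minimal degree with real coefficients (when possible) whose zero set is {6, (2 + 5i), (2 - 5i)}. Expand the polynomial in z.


The polynomial is p(z) = ∏_{α ∈ S} (z − α), where S = {6, (2 + 5i), (2 - 5i)}.
Expanding the product yields: p(z) = z^3 -10·z^2 + 53·z -174.
Note conjugate pairs combine to real quadratics: (z − (2+5i))(z − (2−5i)) = z² − 4z + 29.
The resulting polynomial has degree 3 and real coefficients as required.

p(z) = z^3 -10·z^2 + 53·z -174.


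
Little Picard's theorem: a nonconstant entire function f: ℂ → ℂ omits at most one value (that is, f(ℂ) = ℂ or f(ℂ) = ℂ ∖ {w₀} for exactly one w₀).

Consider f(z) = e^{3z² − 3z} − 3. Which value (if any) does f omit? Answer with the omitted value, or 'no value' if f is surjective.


Little Picard bounds the complement of f(ℂ) to at most one point.
The exponent g(z) = 3z² − 3z is a nonconstant polynomial, hence surjective onto ℂ. So e^{g(z)} takes every value in {e^w : w ∈ ℂ} = ℂ ∖ {0}. Adding -3 shifts the range to ℂ ∖ {-3}. f omits exactly -3.

Omitted value: -3.


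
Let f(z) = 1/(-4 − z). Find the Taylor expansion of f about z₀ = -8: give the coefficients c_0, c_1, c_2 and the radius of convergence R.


Let w = z − z₀, so z = z₀ + w.
Then -4 − z = -4 − (z₀ + w) = (-4 − z₀) − w = 4 − w.
f(z) = 1/(4 − w) = (1/(4)) · 1/(1 − w/(4)) = Σ_{n≥0} w^n / (4)^(n+1).
So c_n = 1/(4)^(n+1):
  c_0 = 1/(4)^1 = 1/4.
  c_1 = 1/(4)^2 = 1/16.
  c_2 = 1/(4)^3 = 1/64.
The series is valid for |w/d| < 1, i.e. |z − z₀| < |d|.
Radius of convergence: R = |-4 − z₀| = |4| = 4 (distance from z₀ to the singularity z = -4).

c_0 = 1/4, c_1 = 1/16, c_2 = 1/64; R = 4.


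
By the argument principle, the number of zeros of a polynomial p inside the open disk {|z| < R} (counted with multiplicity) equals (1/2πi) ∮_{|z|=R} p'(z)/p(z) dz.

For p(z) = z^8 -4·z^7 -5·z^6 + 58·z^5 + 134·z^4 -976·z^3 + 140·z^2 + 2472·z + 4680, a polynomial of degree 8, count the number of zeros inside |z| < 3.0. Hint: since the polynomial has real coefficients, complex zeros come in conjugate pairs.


The zeros of p are: (3 + 1i), (3 - 1i), (-1 + 1i), (-1 - 1i), (-3 + 2i), (-3 - 2i), (3 + 3i), (3 - 3i).
Their magnitudes are: 3.162, 3.162, 1.414, 1.414, 3.606, 3.606, 4.243, 4.243.
Zeros with |z| < R = 3.0: (-1 + 1i), (-1 - 1i).
Count = 2.
By the argument principle, (1/2πi) ∮_{|z|=R} p'(z)/p(z) dz equals exactly this count.

Number of zeros inside |z| < 3.0: 2.


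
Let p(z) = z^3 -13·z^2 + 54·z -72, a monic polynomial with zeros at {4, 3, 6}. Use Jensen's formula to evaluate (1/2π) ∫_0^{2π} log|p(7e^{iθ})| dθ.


Zeros: 3, 4, 6; r = 7.
Inside |z| < r: 3, 4, 6. Outside (|z| ≥ r): ∅.
p(0) = -72, so log|p(0)| = log(72) = 4.2767.
Apply Jensen: I(r) = log|p(0)| + Σ_k log(r/|z_k|), summed over zeros inside |z| < r.
  log(r/|z_k|) for z_k = 4: log(7/4) = 0.5596
  log(r/|z_k|) for z_k = 3: log(7/3) = 0.8473
  log(r/|z_k|) for z_k = 6: log(7/6) = 0.1542
Sum over inside zeros: 1.5611.
I(r) = log|p(0)| + (inside sum) = 4.2767 + 1.5611 = 5.8377.
Closed form (all zeros inside, monic): I(r) = n·log(r) = 3·log(7) = 5.8377. ✓

I(r) ≈ 5.8377.


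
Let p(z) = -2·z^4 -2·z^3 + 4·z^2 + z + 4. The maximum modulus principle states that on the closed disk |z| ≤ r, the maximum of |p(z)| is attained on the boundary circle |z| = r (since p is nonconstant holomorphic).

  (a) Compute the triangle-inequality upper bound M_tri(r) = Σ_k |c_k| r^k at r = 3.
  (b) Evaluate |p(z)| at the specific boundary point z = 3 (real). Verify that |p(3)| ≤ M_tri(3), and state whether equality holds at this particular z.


Coefficients: c_0 = 4, c_1 = 1, c_2 = 4, c_3 = -2, c_4 = -2. Radius r = 3.
Part (a). Triangle bound: M_tri(r) = Σ_k |c_k| r^k
  = |4|·3^0 + |1|·3^1 + |4|·3^2 + |-2|·3^3 + |-2|·3^4
  = 4 + 3 + 36 + 54 + 162 = 259.
This bounds M(r) := max_{|z|=r} |p(z)| from above; equality holds iff all terms c_k z^k can be made to align in phase at a single z on |z|=r.
Part (b). At z = 3 (real, on the circle |z| = r):
  p(3) = (4)·3^0 + (1)·3^1 + (4)·3^2 + (-2)·3^3 + (-2)·3^4 = -173.
  |p(3)| = 173.
Check: |p(3)| = 173 ≤ 259 = M_tri(3). ✓ Equality does not hold at z = 3 (the coefficients have mixed signs, so the terms do not all align in phase there).

M_tri(3) = 259; |p(3)| = 173; equality at z=3: no.


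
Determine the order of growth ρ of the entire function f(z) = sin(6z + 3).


sin(w) is a linear combination of e^{iw} and e^{−iw} (or e^w, e^{−w} in the hyperbolic case), so |sin(w)| ≤ e^{|w|}. With w = 6z + 3, |w| ≤ 6|z| + 3 = 6r + 3 on |z| = r, giving M(r) ≤ e^{6r + 3}, so ρ ≤ 1. On a suitable ray (z = it for sin/cos; z = t for sinh/cosh, t real → ∞), |sin(6z + 3)| grows like e^{6|t|}/2, so ρ ≥ 1. Hence ρ = 1.
Therefore ρ = 1.

Order ρ = 1.


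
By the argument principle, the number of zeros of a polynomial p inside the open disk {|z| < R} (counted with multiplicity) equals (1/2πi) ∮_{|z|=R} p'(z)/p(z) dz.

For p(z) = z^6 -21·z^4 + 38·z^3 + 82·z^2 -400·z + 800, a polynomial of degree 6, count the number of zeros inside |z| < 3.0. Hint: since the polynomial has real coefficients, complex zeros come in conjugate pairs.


The zeros of p are: (1 + 2i), (1 - 2i), (3 + 1i), (3 - 1i), -4, -4.
Their magnitudes are: 2.236, 2.236, 3.162, 3.162, 4, 4.
Zeros with |z| < R = 3.0: (1 + 2i), (1 - 2i).
Count = 2.
By the argument principle, (1/2πi) ∮_{|z|=R} p'(z)/p(z) dz equals exactly this count.

Number of zeros inside |z| < 3.0: 2.


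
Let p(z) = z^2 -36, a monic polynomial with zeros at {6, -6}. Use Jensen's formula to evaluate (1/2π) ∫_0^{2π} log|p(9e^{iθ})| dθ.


Zeros: -6, 6; r = 9.
Inside |z| < r: -6, 6. Outside (|z| ≥ r): ∅.
p(0) = -36, so log|p(0)| = log(36) = 3.5835.
Apply Jensen: I(r) = log|p(0)| + Σ_k log(r/|z_k|), summed over zeros inside |z| < r.
  log(r/|z_k|) for z_k = 6: log(9/6) = 0.4055
  log(r/|z_k|) for z_k = -6: log(9/6) = 0.4055
Sum over inside zeros: 0.8109.
I(r) = log|p(0)| + (inside sum) = 3.5835 + 0.8109 = 4.3944.
Closed form (all zeros inside, monic): I(r) = n·log(r) = 2·log(9) = 4.3944. ✓

I(r) ≈ 4.3944.


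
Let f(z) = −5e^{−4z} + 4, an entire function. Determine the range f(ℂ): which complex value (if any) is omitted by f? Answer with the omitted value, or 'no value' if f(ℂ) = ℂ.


Little Picard bounds the complement of f(ℂ) to at most one point.
e^{−4z} is never zero on ℂ, so -5·e^{−4z} takes every value in ℂ ∖ {0}. Adding 4 shifts the range to ℂ ∖ {4}. Thus f omits exactly the value 4.

Omitted value: 4.


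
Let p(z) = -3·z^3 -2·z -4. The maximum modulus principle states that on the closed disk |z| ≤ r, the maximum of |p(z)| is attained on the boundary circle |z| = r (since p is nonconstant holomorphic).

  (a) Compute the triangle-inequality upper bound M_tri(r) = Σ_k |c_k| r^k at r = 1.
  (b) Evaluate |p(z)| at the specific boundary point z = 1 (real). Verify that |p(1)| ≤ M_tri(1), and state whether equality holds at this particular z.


Coefficients: c_0 = -4, c_1 = -2, c_2 = 0, c_3 = -3. Radius r = 1.
Part (a). Triangle bound: M_tri(r) = Σ_k |c_k| r^k
  = |-4|·1^0 + |-2|·1^1 + |0|·1^2 + |-3|·1^3
  = 4 + 2 + 0 + 3 = 9.
This bounds M(r) := max_{|z|=r} |p(z)| from above; equality holds iff all terms c_k z^k can be made to align in phase at a single z on |z|=r.
Part (b). At z = 1 (real, on the circle |z| = r):
  p(1) = (-4)·1^0 + (-2)·1^1 + (0)·1^2 + (-3)·1^3 = -9.
  |p(1)| = 9.
Since all nonzero coefficients share the same sign, |p(1)| = 9 = M_tri(1); the triangle bound is attained at z = 1, so in fact M(r) = 9.

M_tri(1) = 9; |p(1)| = 9; equality at z=1: yes.


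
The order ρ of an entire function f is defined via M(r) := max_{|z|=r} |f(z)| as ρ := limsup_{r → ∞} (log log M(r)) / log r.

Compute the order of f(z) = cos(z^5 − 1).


Write cos(w) = (e^{iw} ± e^{−iw})/(2 or 2i), so |cos(w)| ≤ e^{|w|}. With w = z^5 − 1, |w| ≤ 1r^5 + 1 on |z|=r, giving M(r) ≤ e^{1r^5 + 1} and ρ ≤ 5. For the lower bound, choose z on |z|=r with 1z^5 purely imaginary of modulus 1r^5; then |cos(z^5 − 1)| grows like e^{1r^5}/2, so ρ ≥ 5. Hence ρ = 5.
Therefore ρ = 5.

Order ρ = 5.


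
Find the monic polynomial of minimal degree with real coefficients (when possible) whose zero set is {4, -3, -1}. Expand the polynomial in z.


The polynomial is p(z) = ∏_{α ∈ S} (z − α), where S = {4, -3, -1}.
Expanding the product yields: p(z) = z^3 -13·z -12.
The resulting polynomial has degree 3 and real coefficients as required.

p(z) = z^3 -13·z -12.


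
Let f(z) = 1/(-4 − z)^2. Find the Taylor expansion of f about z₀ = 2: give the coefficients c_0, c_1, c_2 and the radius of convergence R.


Let w = z − z₀, so z = z₀ + w.
Then -4 − z = -4 − (z₀ + w) = (-4 − z₀) − w = -6 − w.
f(z) = 1/(-6 − w)^2 = (1/(-6)^2) · (1 − w/(-6))^{−2}.
By the binomial series (1−u)^{−2} = Σ_{n≥0} C(n+1, 1) u^n for |u|<1, with u = w/(-6):
  c_n = C(n+1, 1) / (-6)^(n+2).
  c_0 = 1/(-6)^2 = 1/36.
  c_1 = 2/(-6)^3 = -1/108.
  c_2 = 3/(-6)^4 = 1/432.
The series is valid for |w/d| < 1, i.e. |z − z₀| < |d|.
Radius of convergence: R = |-4 − z₀| = |-6| = 6 (distance from z₀ to the singularity z = -4).

c_0 = 1/36, c_1 = -1/108, c_2 = 1/432; R = 6.


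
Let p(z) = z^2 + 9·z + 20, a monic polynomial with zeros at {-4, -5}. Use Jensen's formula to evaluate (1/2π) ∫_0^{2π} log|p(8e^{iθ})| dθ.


Zeros: -5, -4; r = 8.
Inside |z| < r: -5, -4. Outside (|z| ≥ r): ∅.
p(0) = 20, so log|p(0)| = log(20) = 2.9957.
Apply Jensen: I(r) = log|p(0)| + Σ_k log(r/|z_k|), summed over zeros inside |z| < r.
  log(r/|z_k|) for z_k = -4: log(8/4) = 0.6931
  log(r/|z_k|) for z_k = -5: log(8/5) = 0.4700
Sum over inside zeros: 1.1632.
I(r) = log|p(0)| + (inside sum) = 2.9957 + 1.1632 = 4.1589.
Closed form (all zeros inside, monic): I(r) = n·log(r) = 2·log(8) = 4.1589. ✓

I(r) ≈ 4.1589.


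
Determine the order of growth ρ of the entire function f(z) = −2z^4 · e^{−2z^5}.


M(r) = max_{|z|=r} |-2|·|z|^4·|e^{−2z^5}| = 2·r^4 · e^{2r^5} (the factors attain their maxima compatibly on |z|=r). Then log M(r) = log 2 + 4·log r + 2r^5, dominated by the last term, so log log M(r) ~ 5·log r. The polynomial factor -2z^4 contributes only a log r term and does not affect the order. ρ = 5.
Therefore ρ = 5.

Order ρ = 5.


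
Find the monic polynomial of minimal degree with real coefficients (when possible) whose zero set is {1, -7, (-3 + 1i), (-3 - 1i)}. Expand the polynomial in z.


The polynomial is p(z) = ∏_{α ∈ S} (z − α), where S = {1, -7, (-3 + 1i), (-3 - 1i)}.
Expanding the product yields: p(z) = z^4 + 12·z^3 + 39·z^2 + 18·z -70.
Note conjugate pairs combine to real quadratics: (z − (-3+1i))(z − (-3−1i)) = z² + 6z + 10.
The resulting polynomial has degree 4 and real coefficients as required.

p(z) = z^4 + 12·z^3 + 39·z^2 + 18·z -70.


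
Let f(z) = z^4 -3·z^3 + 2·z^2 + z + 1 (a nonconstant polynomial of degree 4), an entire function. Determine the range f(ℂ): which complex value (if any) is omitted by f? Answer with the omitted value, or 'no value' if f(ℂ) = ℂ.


Little Picard bounds the complement of f(ℂ) to at most one point.
For every w ∈ ℂ, the equation p(z) − w = 0 is a nonconstant polynomial in z and hence has at least one root by the fundamental theorem of algebra. So p is surjective onto ℂ, omitting no value.

Omitted value: no value.


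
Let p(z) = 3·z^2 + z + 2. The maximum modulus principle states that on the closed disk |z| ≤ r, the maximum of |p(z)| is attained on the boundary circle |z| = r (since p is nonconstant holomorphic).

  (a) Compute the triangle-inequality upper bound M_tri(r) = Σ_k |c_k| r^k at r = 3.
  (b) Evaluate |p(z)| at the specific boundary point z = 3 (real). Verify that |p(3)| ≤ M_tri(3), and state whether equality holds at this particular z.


Coefficients: c_0 = 2, c_1 = 1, c_2 = 3. Radius r = 3.
Part (a). Triangle bound: M_tri(r) = Σ_k |c_k| r^k
  = |2|·3^0 + |1|·3^1 + |3|·3^2
  = 2 + 3 + 27 = 32.
This bounds M(r) := max_{|z|=r} |p(z)| from above; equality holds iff all terms c_k z^k can be made to align in phase at a single z on |z|=r.
Part (b). At z = 3 (real, on the circle |z| = r):
  p(3) = (2)·3^0 + (1)·3^1 + (3)·3^2 = 32.
  |p(3)| = 32.
Since all nonzero coefficients share the same sign, |p(3)| = 32 = M_tri(3); the triangle bound is attained at z = 3, so in fact M(r) = 32.

M_tri(3) = 32; |p(3)| = 32; equality at z=3: yes.


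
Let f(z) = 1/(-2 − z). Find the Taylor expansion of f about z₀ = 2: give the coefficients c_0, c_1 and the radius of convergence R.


Let w = z − z₀, so z = z₀ + w.
Then -2 − z = -2 − (z₀ + w) = (-2 − z₀) − w = -4 − w.
f(z) = 1/(-4 − w) = (1/(-4)) · 1/(1 − w/(-4)) = Σ_{n≥0} w^n / (-4)^(n+1).
So c_n = 1/(-4)^(n+1):
  c_0 = 1/(-4)^1 = -1/4.
  c_1 = 1/(-4)^2 = 1/16.
The series is valid for |w/d| < 1, i.e. |z − z₀| < |d|.
Radius of convergence: R = |-2 − z₀| = |-4| = 4 (distance from z₀ to the singularity z = -2).

c_0 = -1/4, c_1 = 1/16; R = 4.


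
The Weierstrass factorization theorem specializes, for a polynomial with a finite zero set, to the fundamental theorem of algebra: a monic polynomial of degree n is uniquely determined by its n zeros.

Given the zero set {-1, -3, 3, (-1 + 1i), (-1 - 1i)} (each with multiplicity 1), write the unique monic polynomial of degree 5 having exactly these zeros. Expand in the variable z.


The polynomial is p(z) = ∏_{α ∈ S} (z − α), where S = {-1, -3, 3, (-1 + 1i), (-1 - 1i)}.
Expanding the product yields: p(z) = z^5 + 3·z^4 -5·z^3 -25·z^2 -36·z -18.
Note conjugate pairs combine to real quadratics: (z − (-1+1i))(z − (-1−1i)) = z² + 2z + 2.
The resulting polynomial has degree 5 and real coefficients as required.

p(z) = z^5 + 3·z^4 -5·z^3 -25·z^2 -36·z -18.


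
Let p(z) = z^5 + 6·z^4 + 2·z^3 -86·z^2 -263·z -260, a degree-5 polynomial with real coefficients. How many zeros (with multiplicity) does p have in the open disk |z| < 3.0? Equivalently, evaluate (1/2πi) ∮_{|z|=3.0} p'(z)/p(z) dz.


The zeros of p are: (-3 + 2i), (-3 - 2i), (-2 + 1i), (-2 - 1i), 4.
Their magnitudes are: 3.606, 3.606, 2.236, 2.236, 4.
Zeros with |z| < R = 3.0: (-2 + 1i), (-2 - 1i).
Count = 2.
By the argument principle, (1/2πi) ∮_{|z|=R} p'(z)/p(z) dz equals exactly this count.

Number of zeros inside |z| < 3.0: 2.


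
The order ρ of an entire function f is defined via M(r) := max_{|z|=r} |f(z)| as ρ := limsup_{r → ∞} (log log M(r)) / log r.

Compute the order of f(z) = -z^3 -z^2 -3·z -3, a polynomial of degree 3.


|f(z)| ≤ Σ|c_k|·r^k = O(r^3) as r → ∞. Polynomial growth is O(e^{r^ε}) for every ε > 0 (since r^3/e^{r^ε} → 0), so ρ ≤ ε for all ε > 0, i.e. ρ = 0. Every nonconstant polynomial has order 0.
Therefore ρ = 0.

Order ρ = 0.


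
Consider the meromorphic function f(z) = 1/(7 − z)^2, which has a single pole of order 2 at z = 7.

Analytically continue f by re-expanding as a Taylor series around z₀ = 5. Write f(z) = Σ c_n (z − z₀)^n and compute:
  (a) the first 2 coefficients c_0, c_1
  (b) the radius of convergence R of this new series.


Let w = z − z₀, so z = z₀ + w.
Then 7 − z = 7 − (z₀ + w) = (7 − z₀) − w = 2 − w.
f(z) = 1/(2 − w)^2 = (1/(2)^2) · (1 − w/(2))^{−2}.
By the binomial series (1−u)^{−2} = Σ_{n≥0} C(n+1, 1) u^n for |u|<1, with u = w/(2):
  c_n = C(n+1, 1) / (2)^(n+2).
  c_0 = 1/(2)^2 = 1/4.
  c_1 = 2/(2)^3 = 1/4.
The series is valid for |w/d| < 1, i.e. |z − z₀| < |d|.
Radius of convergence: R = |7 − z₀| = |2| = 2 (distance from z₀ to the singularity z = 7).

c_0 = 1/4, c_1 = 1/4; R = 2.


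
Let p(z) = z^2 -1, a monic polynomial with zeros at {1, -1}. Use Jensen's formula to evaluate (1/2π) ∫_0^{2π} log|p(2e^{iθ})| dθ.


Zeros: -1, 1; r = 2.
Inside |z| < r: -1, 1. Outside (|z| ≥ r): ∅.
p(0) = -1, so log|p(0)| = log(1) = 0.0000.
Apply Jensen: I(r) = log|p(0)| + Σ_k log(r/|z_k|), summed over zeros inside |z| < r.
  log(r/|z_k|) for z_k = 1: log(2/1) = 0.6931
  log(r/|z_k|) for z_k = -1: log(2/1) = 0.6931
Sum over inside zeros: 1.3863.
I(r) = log|p(0)| + (inside sum) = 0.0000 + 1.3863 = 1.3863.
Closed form (all zeros inside, monic): I(r) = n·log(r) = 2·log(2) = 1.3863. ✓

I(r) ≈ 1.3863.


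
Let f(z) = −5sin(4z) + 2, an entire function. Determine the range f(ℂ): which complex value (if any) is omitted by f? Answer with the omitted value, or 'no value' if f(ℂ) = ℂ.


Little Picard bounds the complement of f(ℂ) to at most one point.
sin is entire and surjective onto ℂ: for every w ∈ ℂ, sin(ζ) = w has a solution ζ ∈ ℂ (e.g., via the complex inverse arcsin). With ζ = 4z this gives z = ζ/(4). Then -5·sin(4z) takes every value in -5·ℂ = ℂ, and adding 2 is a bijection of ℂ. So f is surjective and omits no value. (Note: only on the real line is sin bounded by [−1, 1].)

Omitted value: no value.


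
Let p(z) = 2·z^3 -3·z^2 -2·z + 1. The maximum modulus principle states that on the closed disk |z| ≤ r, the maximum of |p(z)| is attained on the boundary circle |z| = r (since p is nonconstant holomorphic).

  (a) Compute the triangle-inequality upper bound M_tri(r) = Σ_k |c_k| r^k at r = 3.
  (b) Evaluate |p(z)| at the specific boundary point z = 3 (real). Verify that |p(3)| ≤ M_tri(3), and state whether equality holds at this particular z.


Coefficients: c_0 = 1, c_1 = -2, c_2 = -3, c_3 = 2. Radius r = 3.
Part (a). Triangle bound: M_tri(r) = Σ_k |c_k| r^k
  = |1|·3^0 + |-2|·3^1 + |-3|·3^2 + |2|·3^3
  = 1 + 6 + 27 + 54 = 88.
This bounds M(r) := max_{|z|=r} |p(z)| from above; equality holds iff all terms c_k z^k can be made to align in phase at a single z on |z|=r.
Part (b). At z = 3 (real, on the circle |z| = r):
  p(3) = (1)·3^0 + (-2)·3^1 + (-3)·3^2 + (2)·3^3 = 22.
  |p(3)| = 22.
Check: |p(3)| = 22 ≤ 88 = M_tri(3). ✓ Equality does not hold at z = 3 (the coefficients have mixed signs, so the terms do not all align in phase there).

M_tri(3) = 88; |p(3)| = 22; equality at z=3: no.


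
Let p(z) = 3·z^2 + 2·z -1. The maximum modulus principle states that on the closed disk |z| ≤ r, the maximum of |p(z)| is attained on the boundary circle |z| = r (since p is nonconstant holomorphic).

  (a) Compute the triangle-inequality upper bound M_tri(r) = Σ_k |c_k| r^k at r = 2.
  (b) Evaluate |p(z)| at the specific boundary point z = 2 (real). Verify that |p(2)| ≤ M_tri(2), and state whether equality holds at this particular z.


Coefficients: c_0 = -1, c_1 = 2, c_2 = 3. Radius r = 2.
Part (a). Triangle bound: M_tri(r) = Σ_k |c_k| r^k
  = |-1|·2^0 + |2|·2^1 + |3|·2^2
  = 1 + 4 + 12 = 17.
This bounds M(r) := max_{|z|=r} |p(z)| from above; equality holds iff all terms c_k z^k can be made to align in phase at a single z on |z|=r.
Part (b). At z = 2 (real, on the circle |z| = r):
  p(2) = (-1)·2^0 + (2)·2^1 + (3)·2^2 = 15.
  |p(2)| = 15.
Check: |p(2)| = 15 ≤ 17 = M_tri(2). ✓ Equality does not hold at z = 2 (the coefficients have mixed signs, so the terms do not all align in phase there).

M_tri(2) = 17; |p(2)| = 15; equality at z=2: no.


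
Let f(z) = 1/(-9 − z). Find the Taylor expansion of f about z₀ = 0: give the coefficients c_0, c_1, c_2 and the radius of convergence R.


Let w = z − z₀, so z = z₀ + w.
Then -9 − z = -9 − (z₀ + w) = (-9 − z₀) − w = -9 − w.
f(z) = 1/(-9 − w) = (1/(-9)) · 1/(1 − w/(-9)) = Σ_{n≥0} w^n / (-9)^(n+1).
So c_n = 1/(-9)^(n+1):
  c_0 = 1/(-9)^1 = -1/9.
  c_1 = 1/(-9)^2 = 1/81.
  c_2 = 1/(-9)^3 = -1/729.
The series is valid for |w/d| < 1, i.e. |z − z₀| < |d|.
Radius of convergence: R = |-9 − z₀| = |-9| = 9 (distance from z₀ to the singularity z = -9).

c_0 = -1/9, c_1 = 1/81, c_2 = -1/729; R = 9.


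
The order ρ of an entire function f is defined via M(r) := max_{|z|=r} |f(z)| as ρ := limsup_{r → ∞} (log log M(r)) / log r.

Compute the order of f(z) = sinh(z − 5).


sinh(w) is a linear combination of e^{iw} and e^{−iw} (or e^w, e^{−w} in the hyperbolic case), so |sinh(w)| ≤ e^{|w|}. With w = z − 5, |w| ≤ 1|z| + 5 = 1r + 5 on |z| = r, giving M(r) ≤ e^{1r + 5}, so ρ ≤ 1. On a suitable ray (z = it for sin/cos; z = t for sinh/cosh, t real → ∞), |sinh(z − 5)| grows like e^{1|t|}/2, so ρ ≥ 1. Hence ρ = 1.
Therefore ρ = 1.

Order ρ = 1.


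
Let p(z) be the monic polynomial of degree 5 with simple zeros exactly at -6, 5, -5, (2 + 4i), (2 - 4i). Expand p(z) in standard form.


The polynomial is p(z) = ∏_{α ∈ S} (z − α), where S = {-6, 5, -5, (2 + 4i), (2 - 4i)}.
Expanding the product yields: p(z) = z^5 + 2·z^4 -29·z^3 + 70·z^2 + 100·z -3000.
Note conjugate pairs combine to real quadratics: (z − (2+4i))(z − (2−4i)) = z² − 4z + 20.
The resulting polynomial has degree 5 and real coefficients as required.

p(z) = z^5 + 2·z^4 -29·z^3 + 70·z^2 + 100·z -3000.


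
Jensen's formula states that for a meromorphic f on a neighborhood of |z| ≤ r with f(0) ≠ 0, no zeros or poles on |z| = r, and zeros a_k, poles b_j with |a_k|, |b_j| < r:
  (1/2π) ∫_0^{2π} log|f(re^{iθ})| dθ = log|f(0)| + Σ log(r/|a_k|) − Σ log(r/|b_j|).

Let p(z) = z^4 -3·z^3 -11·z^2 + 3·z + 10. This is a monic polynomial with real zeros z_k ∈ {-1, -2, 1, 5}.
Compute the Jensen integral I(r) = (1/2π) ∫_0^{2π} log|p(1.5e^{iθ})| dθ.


Zeros: -2, -1, 1, 5; r = 1.5.
Inside |z| < r: -1, 1. Outside (|z| ≥ r): -2, 5.
p(0) = 10, so log|p(0)| = log(10) = 2.3026.
Apply Jensen: I(r) = log|p(0)| + Σ_k log(r/|z_k|), summed over zeros inside |z| < r.
  log(r/|z_k|) for z_k = -1: log(1.5/1) = 0.4055
  log(r/|z_k|) for z_k = 1: log(1.5/1) = 0.4055
  Outside zeros (-2, 5) contribute nothing to the Jensen sum.
Sum over inside zeros: 0.8109.
I(r) = log|p(0)| + (inside sum) = 2.3026 + 0.8109 = 3.1135.
Note: since some zeros are outside |z| ≤ r, the simplified n·log(r) form does NOT apply — only the inside zeros contribute.

I(r) ≈ 3.1135.


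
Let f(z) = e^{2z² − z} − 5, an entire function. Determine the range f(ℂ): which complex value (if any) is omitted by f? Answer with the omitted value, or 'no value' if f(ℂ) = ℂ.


Little Picard bounds the complement of f(ℂ) to at most one point.
The exponent g(z) = 2z² − z is a nonconstant polynomial, hence surjective onto ℂ. So e^{g(z)} takes every value in {e^w : w ∈ ℂ} = ℂ ∖ {0}. Adding -5 shifts the range to ℂ ∖ {-5}. f omits exactly -5.

Omitted value: -5.


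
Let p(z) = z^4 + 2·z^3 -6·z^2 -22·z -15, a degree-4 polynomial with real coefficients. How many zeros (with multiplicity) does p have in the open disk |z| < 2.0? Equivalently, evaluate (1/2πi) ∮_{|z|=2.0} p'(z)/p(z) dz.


The zeros of p are: -1, 3, (-2 + 1i), (-2 - 1i).
Their magnitudes are: 1, 3, 2.236, 2.236.
Zeros with |z| < R = 2.0: -1.
Count = 1.
By the argument principle, (1/2πi) ∮_{|z|=R} p'(z)/p(z) dz equals exactly this count.

Number of zeros inside |z| < 2.0: 1.


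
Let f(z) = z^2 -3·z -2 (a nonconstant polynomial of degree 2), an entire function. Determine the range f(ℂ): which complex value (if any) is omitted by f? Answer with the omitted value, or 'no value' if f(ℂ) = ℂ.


Little Picard bounds the complement of f(ℂ) to at most one point.
For every w ∈ ℂ, the equation p(z) − w = 0 is a nonconstant polynomial in z and hence has at least one root by the fundamental theorem of algebra. So p is surjective onto ℂ, omitting no value.

Omitted value: no value.


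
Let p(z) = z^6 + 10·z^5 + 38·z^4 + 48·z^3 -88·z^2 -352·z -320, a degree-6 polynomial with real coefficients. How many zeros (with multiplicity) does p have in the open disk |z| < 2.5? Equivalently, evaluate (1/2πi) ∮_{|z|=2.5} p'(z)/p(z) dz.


The zeros of p are: -2, (-2 + 2i), (-2 - 2i), 2, (-3 + 1i), (-3 - 1i).
Their magnitudes are: 2, 2.828, 2.828, 2, 3.162, 3.162.
Zeros with |z| < R = 2.5: -2, 2.
Count = 2.
By the argument principle, (1/2πi) ∮_{|z|=R} p'(z)/p(z) dz equals exactly this count.

Number of zeros inside |z| < 2.5: 2.


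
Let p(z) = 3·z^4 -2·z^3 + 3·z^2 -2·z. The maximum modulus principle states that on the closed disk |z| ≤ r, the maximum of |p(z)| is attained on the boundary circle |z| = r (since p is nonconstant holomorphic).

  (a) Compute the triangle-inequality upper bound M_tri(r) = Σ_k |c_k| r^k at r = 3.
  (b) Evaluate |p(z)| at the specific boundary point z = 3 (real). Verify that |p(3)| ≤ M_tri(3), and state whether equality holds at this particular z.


Coefficients: c_0 = 0, c_1 = -2, c_2 = 3, c_3 = -2, c_4 = 3. Radius r = 3.
Part (a). Triangle bound: M_tri(r) = Σ_k |c_k| r^k
  = |0|·3^0 + |-2|·3^1 + |3|·3^2 + |-2|·3^3 + |3|·3^4
  = 0 + 6 + 27 + 54 + 243 = 330.
This bounds M(r) := max_{|z|=r} |p(z)| from above; equality holds iff all terms c_k z^k can be made to align in phase at a single z on |z|=r.
Part (b). At z = 3 (real, on the circle |z| = r):
  p(3) = (0)·3^0 + (-2)·3^1 + (3)·3^2 + (-2)·3^3 + (3)·3^4 = 210.
  |p(3)| = 210.
Check: |p(3)| = 210 ≤ 330 = M_tri(3). ✓ Equality does not hold at z = 3 (the coefficients have mixed signs, so the terms do not all align in phase there).

M_tri(3) = 330; |p(3)| = 210; equality at z=3: no.


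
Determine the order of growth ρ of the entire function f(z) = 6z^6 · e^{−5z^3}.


M(r) = max_{|z|=r} |6|·|z|^6·|e^{−5z^3}| = 6·r^6 · e^{5r^3} (the factors attain their maxima compatibly on |z|=r). Then log M(r) = log 6 + 6·log r + 5r^3, dominated by the last term, so log log M(r) ~ 3·log r. The polynomial factor 6z^6 contributes only a log r term and does not affect the order. ρ = 3.
Therefore ρ = 3.

Order ρ = 3.


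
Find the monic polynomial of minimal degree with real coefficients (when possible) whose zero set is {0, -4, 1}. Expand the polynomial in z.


The polynomial is p(z) = ∏_{α ∈ S} (z − α), where S = {0, -4, 1}.
Expanding the product yields: p(z) = z^3 + 3·z^2 -4·z.
The resulting polynomial has degree 3 and real coefficients as required.

p(z) = z^3 + 3·z^2 -4·z.


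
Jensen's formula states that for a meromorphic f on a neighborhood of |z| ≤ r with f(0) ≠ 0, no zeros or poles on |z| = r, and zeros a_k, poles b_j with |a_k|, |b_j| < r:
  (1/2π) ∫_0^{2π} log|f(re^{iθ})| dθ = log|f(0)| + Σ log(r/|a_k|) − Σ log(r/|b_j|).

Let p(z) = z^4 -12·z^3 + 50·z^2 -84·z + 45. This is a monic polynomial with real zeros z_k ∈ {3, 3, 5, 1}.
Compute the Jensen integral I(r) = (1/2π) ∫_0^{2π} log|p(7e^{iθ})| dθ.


Zeros: 1, 3, 3, 5; r = 7.
Inside |z| < r: 1, 3, 3, 5. Outside (|z| ≥ r): ∅.
p(0) = 45, so log|p(0)| = log(45) = 3.8067.
Apply Jensen: I(r) = log|p(0)| + Σ_k log(r/|z_k|), summed over zeros inside |z| < r.
  log(r/|z_k|) for z_k = 3: log(7/3) = 0.8473
  log(r/|z_k|) for z_k = 3: log(7/3) = 0.8473
  log(r/|z_k|) for z_k = 5: log(7/5) = 0.3365
  log(r/|z_k|) for z_k = 1: log(7/1) = 1.9459
Sum over inside zeros: 3.9770.
I(r) = log|p(0)| + (inside sum) = 3.8067 + 3.9770 = 7.7836.
Closed form (all zeros inside, monic): I(r) = n·log(r) = 4·log(7) = 7.7836. ✓

I(r) ≈ 7.7836.


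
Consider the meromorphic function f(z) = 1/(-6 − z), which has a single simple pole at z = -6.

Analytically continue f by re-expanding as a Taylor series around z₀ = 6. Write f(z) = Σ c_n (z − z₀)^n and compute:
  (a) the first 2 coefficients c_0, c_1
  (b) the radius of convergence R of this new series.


Let w = z − z₀, so z = z₀ + w.
Then -6 − z = -6 − (z₀ + w) = (-6 − z₀) − w = -12 − w.
f(z) = 1/(-12 − w) = (1/(-12)) · 1/(1 − w/(-12)) = Σ_{n≥0} w^n / (-12)^(n+1).
So c_n = 1/(-12)^(n+1):
  c_0 = 1/(-12)^1 = -1/12.
  c_1 = 1/(-12)^2 = 1/144.
The series is valid for |w/d| < 1, i.e. |z − z₀| < |d|.
Radius of convergence: R = |-6 − z₀| = |-12| = 12 (distance from z₀ to the singularity z = -6).

c_0 = -1/12, c_1 = 1/144; R = 12.


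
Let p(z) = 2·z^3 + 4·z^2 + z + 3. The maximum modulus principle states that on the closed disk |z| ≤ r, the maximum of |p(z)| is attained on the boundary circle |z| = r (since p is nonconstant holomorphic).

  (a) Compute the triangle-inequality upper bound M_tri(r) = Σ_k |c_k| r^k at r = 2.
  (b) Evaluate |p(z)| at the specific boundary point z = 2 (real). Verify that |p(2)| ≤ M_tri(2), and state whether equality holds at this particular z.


Coefficients: c_0 = 3, c_1 = 1, c_2 = 4, c_3 = 2. Radius r = 2.
Part (a). Triangle bound: M_tri(r) = Σ_k |c_k| r^k
  = |3|·2^0 + |1|·2^1 + |4|·2^2 + |2|·2^3
  = 3 + 2 + 16 + 16 = 37.
This bounds M(r) := max_{|z|=r} |p(z)| from above; equality holds iff all terms c_k z^k can be made to align in phase at a single z on |z|=r.
Part (b). At z = 2 (real, on the circle |z| = r):
  p(2) = (3)·2^0 + (1)·2^1 + (4)·2^2 + (2)·2^3 = 37.
  |p(2)| = 37.
Since all nonzero coefficients share the same sign, |p(2)| = 37 = M_tri(2); the triangle bound is attained at z = 2, so in fact M(r) = 37.

M_tri(2) = 37; |p(2)| = 37; equality at z=2: yes.


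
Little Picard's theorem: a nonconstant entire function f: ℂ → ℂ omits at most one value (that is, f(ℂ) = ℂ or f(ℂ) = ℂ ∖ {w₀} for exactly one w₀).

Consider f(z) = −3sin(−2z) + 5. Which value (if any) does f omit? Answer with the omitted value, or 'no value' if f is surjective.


Little Picard bounds the complement of f(ℂ) to at most one point.
sin is entire and surjective onto ℂ: for every w ∈ ℂ, sin(ζ) = w has a solution ζ ∈ ℂ (e.g., via the complex inverse arcsin). With ζ = −2z this gives z = ζ/(-2). Then -3·sin(−2z) takes every value in -3·ℂ = ℂ, and adding 5 is a bijection of ℂ. So f is surjective and omits no value. (Note: only on the real line is sin bounded by [−1, 1].)

Omitted value: no value.


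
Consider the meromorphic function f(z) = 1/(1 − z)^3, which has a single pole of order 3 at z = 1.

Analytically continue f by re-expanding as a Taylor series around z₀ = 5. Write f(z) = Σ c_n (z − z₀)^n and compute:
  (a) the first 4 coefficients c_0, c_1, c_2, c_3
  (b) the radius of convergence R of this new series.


Let w = z − z₀, so z = z₀ + w.
Then 1 − z = 1 − (z₀ + w) = (1 − z₀) − w = -4 − w.
f(z) = 1/(-4 − w)^3 = (1/(-4)^3) · (1 − w/(-4))^{−3}.
By the binomial series (1−u)^{−3} = Σ_{n≥0} C(n+2, 2) u^n for |u|<1, with u = w/(-4):
  c_n = C(n+2, 2) / (-4)^(n+3).
  c_0 = 1/(-4)^3 = -1/64.
  c_1 = 3/(-4)^4 = 3/256.
  c_2 = 6/(-4)^5 = -3/512.
  c_3 = 10/(-4)^6 = 5/2048.
The series is valid for |w/d| < 1, i.e. |z − z₀| < |d|.
Radius of convergence: R = |1 − z₀| = |-4| = 4 (distance from z₀ to the singularity z = 1).

c_0 = -1/64, c_1 = 3/256, c_2 = -3/512, c_3 = 5/2048; R = 4.


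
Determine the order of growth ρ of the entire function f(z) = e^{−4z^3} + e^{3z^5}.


Each summand is entire of order 3 and 5 respectively (as in the single-exponential case). The order of a sum is at most the max of the orders, so ρ ≤ 5. For the lower bound: on |z|=r choose arg z so that 3z^5 is real positive; then |e^{3z^5}| = e^{3r^5} while |e^{-4z^3}| ≤ e^{4r^3} = o(e^{3r^5}). So |f| ≥ e^{3r^5}(1 − o(1)) and ρ ≥ 5. Hence ρ = max(3, 5) = 5.
Therefore ρ = 5.

Order ρ = 5.


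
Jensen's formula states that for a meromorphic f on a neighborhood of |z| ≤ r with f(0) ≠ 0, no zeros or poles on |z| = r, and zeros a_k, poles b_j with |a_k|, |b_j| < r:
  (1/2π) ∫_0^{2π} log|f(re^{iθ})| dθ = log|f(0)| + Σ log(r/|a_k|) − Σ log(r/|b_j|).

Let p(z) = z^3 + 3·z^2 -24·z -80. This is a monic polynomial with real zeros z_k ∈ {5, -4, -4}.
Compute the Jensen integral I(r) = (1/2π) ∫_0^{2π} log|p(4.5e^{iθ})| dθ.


Zeros: -4, -4, 5; r = 4.5.
Inside |z| < r: -4, -4. Outside (|z| ≥ r): 5.
p(0) = -80, so log|p(0)| = log(80) = 4.3820.
Apply Jensen: I(r) = log|p(0)| + Σ_k log(r/|z_k|), summed over zeros inside |z| < r.
  log(r/|z_k|) for z_k = -4: log(4.5/4) = 0.1178
  log(r/|z_k|) for z_k = -4: log(4.5/4) = 0.1178
  Outside zeros (5) contribute nothing to the Jensen sum.
Sum over inside zeros: 0.2356.
I(r) = log|p(0)| + (inside sum) = 4.3820 + 0.2356 = 4.6176.
Note: since some zeros are outside |z| ≤ r, the simplified n·log(r) form does NOT apply — only the inside zeros contribute.

I(r) ≈ 4.6176.


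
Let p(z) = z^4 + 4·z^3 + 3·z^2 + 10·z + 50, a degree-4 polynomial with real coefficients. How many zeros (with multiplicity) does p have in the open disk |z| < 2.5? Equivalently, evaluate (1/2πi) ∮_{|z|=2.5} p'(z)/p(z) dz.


The zeros of p are: (1 + 2i), (1 - 2i), (-3 + 1i), (-3 - 1i).
Their magnitudes are: 2.236, 2.236, 3.162, 3.162.
Zeros with |z| < R = 2.5: (1 + 2i), (1 - 2i).
Count = 2.
By the argument principle, (1/2πi) ∮_{|z|=R} p'(z)/p(z) dz equals exactly this count.

Number of zeros inside |z| < 2.5: 2.


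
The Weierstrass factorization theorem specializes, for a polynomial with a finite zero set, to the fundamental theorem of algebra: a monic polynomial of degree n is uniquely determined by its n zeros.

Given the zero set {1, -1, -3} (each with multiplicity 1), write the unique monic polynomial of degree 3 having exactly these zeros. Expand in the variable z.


The polynomial is p(z) = ∏_{α ∈ S} (z − α), where S = {1, -1, -3}.
Expanding the product yields: p(z) = z^3 + 3·z^2 -z -3.
The resulting polynomial has degree 3 and real coefficients as required.

p(z) = z^3 + 3·z^2 -z -3.


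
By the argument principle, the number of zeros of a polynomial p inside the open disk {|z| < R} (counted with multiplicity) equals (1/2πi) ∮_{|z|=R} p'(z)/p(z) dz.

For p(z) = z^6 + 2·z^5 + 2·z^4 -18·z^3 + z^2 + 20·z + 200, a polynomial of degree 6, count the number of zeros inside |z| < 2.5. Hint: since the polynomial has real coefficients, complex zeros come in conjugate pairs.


The zeros of p are: (-2 + 2i), (-2 - 2i), (-1 + 2i), (-1 - 2i), (2 + 1i), (2 - 1i).
Their magnitudes are: 2.828, 2.828, 2.236, 2.236, 2.236, 2.236.
Zeros with |z| < R = 2.5: (-1 + 2i), (-1 - 2i), (2 + 1i), (2 - 1i).
Count = 4.
By the argument principle, (1/2πi) ∮_{|z|=R} p'(z)/p(z) dz equals exactly this count.

Number of zeros inside |z| < 2.5: 4.


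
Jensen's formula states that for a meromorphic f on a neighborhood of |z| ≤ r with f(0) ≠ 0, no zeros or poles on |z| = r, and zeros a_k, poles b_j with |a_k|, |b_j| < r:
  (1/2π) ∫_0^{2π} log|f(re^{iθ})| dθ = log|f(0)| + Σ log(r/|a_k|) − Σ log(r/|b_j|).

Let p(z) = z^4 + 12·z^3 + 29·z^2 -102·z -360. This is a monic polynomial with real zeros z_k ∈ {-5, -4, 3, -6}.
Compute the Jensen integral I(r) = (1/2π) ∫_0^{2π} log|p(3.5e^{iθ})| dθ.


Zeros: -6, -5, -4, 3; r = 3.5.
Inside |z| < r: 3. Outside (|z| ≥ r): -6, -5, -4.
p(0) = -360, so log|p(0)| = log(360) = 5.8861.
Apply Jensen: I(r) = log|p(0)| + Σ_k log(r/|z_k|), summed over zeros inside |z| < r.
  log(r/|z_k|) for z_k = 3: log(3.5/3) = 0.1542
  Outside zeros (-6, -5, -4) contribute nothing to the Jensen sum.
Sum over inside zeros: 0.1542.
I(r) = log|p(0)| + (inside sum) = 5.8861 + 0.1542 = 6.0403.
Note: since some zeros are outside |z| ≤ r, the simplified n·log(r) form does NOT apply — only the inside zeros contribute.

I(r) ≈ 6.0403.


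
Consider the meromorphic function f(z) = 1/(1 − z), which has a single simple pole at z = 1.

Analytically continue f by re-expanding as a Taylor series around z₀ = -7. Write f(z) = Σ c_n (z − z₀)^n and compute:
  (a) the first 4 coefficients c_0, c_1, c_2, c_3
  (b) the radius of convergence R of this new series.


Let w = z − z₀, so z = z₀ + w.
Then 1 − z = 1 − (z₀ + w) = (1 − z₀) − w = 8 − w.
f(z) = 1/(8 − w) = (1/(8)) · 1/(1 − w/(8)) = Σ_{n≥0} w^n / (8)^(n+1).
So c_n = 1/(8)^(n+1):
  c_0 = 1/(8)^1 = 1/8.
  c_1 = 1/(8)^2 = 1/64.
  c_2 = 1/(8)^3 = 1/512.
  c_3 = 1/(8)^4 = 1/4096.
The series is valid for |w/d| < 1, i.e. |z − z₀| < |d|.
Radius of convergence: R = |1 − z₀| = |8| = 8 (distance from z₀ to the singularity z = 1).

c_0 = 1/8, c_1 = 1/64, c_2 = 1/512, c_3 = 1/4096; R = 8.


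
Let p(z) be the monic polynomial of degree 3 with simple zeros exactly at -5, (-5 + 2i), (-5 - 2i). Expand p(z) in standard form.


The polynomial is p(z) = ∏_{α ∈ S} (z − α), where S = {-5, (-5 + 2i), (-5 - 2i)}.
Expanding the product yields: p(z) = z^3 + 15·z^2 + 79·z + 145.
Note conjugate pairs combine to real quadratics: (z − (-5+2i))(z − (-5−2i)) = z² + 10z + 29.
The resulting polynomial has degree 3 and real coefficients as required.

p(z) = z^3 + 15·z^2 + 79·z + 145.


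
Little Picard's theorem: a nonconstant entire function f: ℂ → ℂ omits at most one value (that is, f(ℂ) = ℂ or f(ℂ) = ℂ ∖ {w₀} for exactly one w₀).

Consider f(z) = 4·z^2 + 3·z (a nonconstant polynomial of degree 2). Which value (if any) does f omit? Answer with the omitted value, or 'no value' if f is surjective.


Little Picard bounds the complement of f(ℂ) to at most one point.
For every w ∈ ℂ, the equation p(z) − w = 0 is a nonconstant polynomial in z and hence has at least one root by the fundamental theorem of algebra. So p is surjective onto ℂ, omitting no value.

Omitted value: no value.
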